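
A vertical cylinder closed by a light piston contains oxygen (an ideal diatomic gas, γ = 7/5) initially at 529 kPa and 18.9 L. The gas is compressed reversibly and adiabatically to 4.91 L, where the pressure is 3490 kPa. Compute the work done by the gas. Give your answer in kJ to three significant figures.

Adiabatic: W = (P₁V₁ − P₂V₂)/(γ − 1) with γ = 7/5.
P₁V₁ = 9998 J, P₂V₂ = 17136 J.
W = (9998 − 17136) / 0.4 = -17845 J.

W ≈ -17.8 kJ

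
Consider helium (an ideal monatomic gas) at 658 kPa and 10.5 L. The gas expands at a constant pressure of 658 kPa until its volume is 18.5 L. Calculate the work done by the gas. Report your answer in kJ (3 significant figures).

Isobaric: W = P ΔV.
W = (658 kPa)(18.5 − 10.5 L) = (658)(8) = 5264 J.

W ≈ 5.26 kJ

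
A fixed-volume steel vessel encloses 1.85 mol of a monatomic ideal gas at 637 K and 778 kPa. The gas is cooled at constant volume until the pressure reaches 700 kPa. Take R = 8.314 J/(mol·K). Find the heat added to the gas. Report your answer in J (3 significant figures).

Q ≈ -1470 J

Constant volume ⇒ W = 0, so Q = ΔU = nCᵥΔT with Cᵥ = 3R/2 = 12.47 J/(mol·K).
At constant V, T₂/T₁ = P₂/P₁ ⇒ ΔT = T₁(P₂/P₁ − 1) = 637·(700/778 − 1) = -63.86 K.
ΔU = (1.85)(12.47)(-63.86) = -1473 J.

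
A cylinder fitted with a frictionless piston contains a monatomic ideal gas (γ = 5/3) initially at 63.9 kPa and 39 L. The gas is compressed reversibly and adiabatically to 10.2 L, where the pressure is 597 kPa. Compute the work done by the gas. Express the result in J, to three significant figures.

Adiabatic: W = (P₁V₁ − P₂V₂)/(γ − 1) with γ = 5/3.
P₁V₁ = 2492 J, P₂V₂ = 6089 J.
W = (2492 − 6089) / 0.6667 = -5396 J.

W ≈ -5400 J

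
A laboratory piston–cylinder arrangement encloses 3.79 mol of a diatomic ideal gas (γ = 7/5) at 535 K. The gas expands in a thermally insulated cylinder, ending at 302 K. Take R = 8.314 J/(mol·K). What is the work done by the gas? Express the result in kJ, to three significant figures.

Adiabatic ⇒ Q = 0, so W_by = −ΔU = nCᵥ(T₁ − T₂).
Cᵥ = 5R/2 = 20.79 J/(mol·K).
W = (3.79)(20.79)(535 − 302) = 18355 J.

W ≈ 18.4 kJ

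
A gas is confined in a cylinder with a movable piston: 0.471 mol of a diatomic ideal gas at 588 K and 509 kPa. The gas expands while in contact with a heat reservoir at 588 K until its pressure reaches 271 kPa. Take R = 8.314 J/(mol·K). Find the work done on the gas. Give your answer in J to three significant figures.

Isothermal process: W = nRT ln(V₂/V₁) = nRT ln(P₁/P₂).
W = (0.471)(8.314)(588) × ln(509/271)
  = 2303 × ln(1.878) = 2303 × 0.6303
W_by_gas = 1451 J; work on gas = −W_by = -1451 J.

W ≈ -1450 J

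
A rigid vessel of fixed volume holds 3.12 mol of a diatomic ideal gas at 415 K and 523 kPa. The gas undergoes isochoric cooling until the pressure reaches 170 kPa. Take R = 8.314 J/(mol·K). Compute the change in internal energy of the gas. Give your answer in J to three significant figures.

Constant volume ⇒ W = 0, so Q = ΔU = nCᵥΔT with Cᵥ = 5R/2 = 20.79 J/(mol·K).
At constant V, T₂/T₁ = P₂/P₁ ⇒ ΔT = T₁(P₂/P₁ − 1) = 415·(170/523 − 1) = -280.1 K.
ΔU = (3.12)(20.79)(-280.1) = -18165 J.

ΔU ≈ -18200 J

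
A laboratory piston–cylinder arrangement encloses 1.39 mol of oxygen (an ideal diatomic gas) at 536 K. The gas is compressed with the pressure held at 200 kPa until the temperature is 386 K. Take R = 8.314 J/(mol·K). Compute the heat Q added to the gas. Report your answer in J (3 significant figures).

Q ≈ -6070 J

Isobaric: W = nRΔT = (1.39)(8.314)(-150) = -1733 J.
ΔU = nCᵥΔT with Cᵥ = 5R/2: ΔU = (1.39)(20.79)(-150) = -4334 J.
Q = ΔU + W = -4334 − 1733 = -6067 J.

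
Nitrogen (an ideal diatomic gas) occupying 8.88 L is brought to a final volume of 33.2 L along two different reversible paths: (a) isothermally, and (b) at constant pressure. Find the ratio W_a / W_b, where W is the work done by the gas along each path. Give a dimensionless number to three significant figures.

Path (a) isothermal: W = P₁V₁ ln(V₂/V₁) → W_a/(P₁V₁) = 1.319.
Path (b) isobaric: W = P₁(V₂ − V₁) → W_b/(P₁V₁) = 2.739.
W_a / W_b = 1.319 / 2.739 = 0.4815.

W_a / W_b ≈ 0.482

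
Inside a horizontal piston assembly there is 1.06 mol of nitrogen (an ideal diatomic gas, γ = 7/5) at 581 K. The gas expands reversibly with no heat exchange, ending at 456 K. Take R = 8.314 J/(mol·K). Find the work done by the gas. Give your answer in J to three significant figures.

Adiabatic ⇒ Q = 0, so W_by = −ΔU = nCᵥ(T₁ − T₂).
Cᵥ = 5R/2 = 20.79 J/(mol·K).
W = (1.06)(20.79)(581 − 456) = 2754 J.

W ≈ 2750 J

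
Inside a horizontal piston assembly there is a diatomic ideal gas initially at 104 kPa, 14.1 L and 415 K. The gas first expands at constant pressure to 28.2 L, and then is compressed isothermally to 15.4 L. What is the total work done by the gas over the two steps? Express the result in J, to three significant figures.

W_total ≈ -308 J

Step 1 (isobaric): W = PΔV = (104 kPa)(28.2 − 14.1 L) = 1466 J.
After step 1: P = 104 kPa, V = 28.2 L, T = 830 K.
Step 2 (isothermal): W = P₁V₁ ln(V₂/V₁) = (2933) ln(15.4/28.2) = -1774 J.
W_total = 1466 − 1774 = -307.8 J.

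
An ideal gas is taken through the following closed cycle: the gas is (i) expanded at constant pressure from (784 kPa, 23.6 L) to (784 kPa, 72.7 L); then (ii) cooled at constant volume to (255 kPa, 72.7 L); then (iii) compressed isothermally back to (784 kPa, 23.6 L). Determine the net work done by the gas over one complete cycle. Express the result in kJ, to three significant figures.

Leg (i): W = PΔV = (784)(72.7 − 23.6) = 38494 J.
Leg (ii): W = 0.
Leg (iii): W = PᵢVᵢ ln(V_f/Vᵢ) = (18538) ln(23.6/72.7) = -20858 J.
W_net = 38494 − 20858 = 17637 J.

W_net ≈ 17.6 kJ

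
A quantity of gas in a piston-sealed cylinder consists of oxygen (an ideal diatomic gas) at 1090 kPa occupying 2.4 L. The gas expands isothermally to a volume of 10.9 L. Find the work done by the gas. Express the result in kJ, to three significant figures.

W ≈ 3.96 kJ

Isothermal: W = nRT ln(V₂/V₁) = P₁V₁ ln(V₂/V₁).
P₁V₁ = (1090 kPa)(2.4 L) = 2616 J.
W = 2616 × ln(10.9/2.4) = 2616 × 1.513
W_by_gas = 3959 J.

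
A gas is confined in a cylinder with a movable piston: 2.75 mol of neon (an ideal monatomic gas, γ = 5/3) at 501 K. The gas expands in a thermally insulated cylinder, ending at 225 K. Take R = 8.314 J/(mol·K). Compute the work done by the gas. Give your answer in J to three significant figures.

W ≈ 9470 J

Adiabatic ⇒ Q = 0, so W_by = −ΔU = nCᵥ(T₁ − T₂).
Cᵥ = 3R/2 = 12.47 J/(mol·K).
W = (2.75)(12.47)(501 − 225) = 9465 J.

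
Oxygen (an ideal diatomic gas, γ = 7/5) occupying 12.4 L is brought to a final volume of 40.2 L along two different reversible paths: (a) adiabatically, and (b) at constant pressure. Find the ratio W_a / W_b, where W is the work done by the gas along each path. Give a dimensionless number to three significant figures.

W_a / W_b ≈ 0.418

Path (a) adiabatic: W = P₁V₁(1 − (V₁/V₂)^(γ−1))/(γ−1) → W_a/(P₁V₁) = 0.9382.
Path (b) isobaric: W = P₁(V₂ − V₁) → W_b/(P₁V₁) = 2.242.
W_a / W_b = 0.9382 / 2.242 = 0.4185.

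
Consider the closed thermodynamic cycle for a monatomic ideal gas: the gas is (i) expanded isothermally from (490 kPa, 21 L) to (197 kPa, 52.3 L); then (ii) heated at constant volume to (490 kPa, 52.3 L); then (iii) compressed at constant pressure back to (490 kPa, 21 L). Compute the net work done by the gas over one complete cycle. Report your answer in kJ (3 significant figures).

W_net ≈ -5.95 kJ

Leg (i): W = PᵢVᵢ ln(V_f/Vᵢ) = (10290) ln(52.3/21) = 9389 J.
Leg (ii): W = 0.
Leg (iii): W = PΔV = (490)(21 − 52.3) = -15337 J.
W_net = 9389 − 15337 = -5948 J.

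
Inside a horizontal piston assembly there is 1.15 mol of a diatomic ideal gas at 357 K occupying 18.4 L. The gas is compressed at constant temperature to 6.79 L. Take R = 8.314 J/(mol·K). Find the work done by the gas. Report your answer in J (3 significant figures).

W ≈ -3400 J

Isothermal: W = nRT ln(V₂/V₁).
W = (1.15)(8.314)(357) × ln(6.79/18.4)
  = 3413 × -0.9969
W_by_gas = -3403 J.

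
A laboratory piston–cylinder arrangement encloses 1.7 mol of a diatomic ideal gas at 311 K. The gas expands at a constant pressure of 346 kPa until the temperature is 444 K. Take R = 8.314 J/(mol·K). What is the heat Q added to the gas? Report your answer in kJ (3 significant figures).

Isobaric: W = nRΔT = (1.7)(8.314)(133) = 1880 J.
ΔU = nCᵥΔT with Cᵥ = 5R/2: ΔU = (1.7)(20.79)(133) = 4699 J.
Q = ΔU + W = 4699 + 1880 = 6579 J.

Q ≈ 6.58 kJ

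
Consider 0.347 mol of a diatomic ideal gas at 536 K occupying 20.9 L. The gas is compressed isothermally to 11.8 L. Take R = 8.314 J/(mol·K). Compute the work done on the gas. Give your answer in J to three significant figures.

Isothermal: W = nRT ln(V₂/V₁).
W = (0.347)(8.314)(536) × ln(11.8/20.9)
  = 1546 × -0.5716
W_by_gas = -884 J; work on gas = −W_by = 884 J.

W ≈ 884 J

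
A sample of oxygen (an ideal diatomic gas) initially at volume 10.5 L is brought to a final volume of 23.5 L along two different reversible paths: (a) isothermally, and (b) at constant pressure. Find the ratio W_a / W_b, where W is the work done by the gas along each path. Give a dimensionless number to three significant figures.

Path (a) isothermal: W = P₁V₁ ln(V₂/V₁) → W_a/(P₁V₁) = 0.8056.
Path (b) isobaric: W = P₁(V₂ − V₁) → W_b/(P₁V₁) = 1.238.
W_a / W_b = 0.8056 / 1.238 = 0.6507.

W_a / W_b ≈ 0.651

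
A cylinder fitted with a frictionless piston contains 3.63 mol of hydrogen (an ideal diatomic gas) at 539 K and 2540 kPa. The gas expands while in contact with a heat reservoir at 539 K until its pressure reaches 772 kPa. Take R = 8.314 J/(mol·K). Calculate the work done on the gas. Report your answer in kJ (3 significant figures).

W ≈ -19.4 kJ

Isothermal process: W = nRT ln(V₂/V₁) = nRT ln(P₁/P₂).
W = (3.63)(8.314)(539) × ln(2540/772)
  = 16267 × ln(3.29) = 16267 × 1.191
W_by_gas = 19373 J; work on gas = −W_by = -19373 J.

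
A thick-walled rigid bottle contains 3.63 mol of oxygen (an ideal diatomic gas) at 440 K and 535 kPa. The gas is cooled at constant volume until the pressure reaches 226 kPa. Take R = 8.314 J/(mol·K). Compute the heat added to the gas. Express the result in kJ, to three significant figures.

Constant volume ⇒ W = 0, so Q = ΔU = nCᵥΔT with Cᵥ = 5R/2 = 20.79 J/(mol·K).
At constant V, T₂/T₁ = P₂/P₁ ⇒ ΔT = T₁(P₂/P₁ − 1) = 440·(226/535 − 1) = -254.1 K.
ΔU = (3.63)(20.79)(-254.1) = -19174 J.

Q ≈ -19.2 kJ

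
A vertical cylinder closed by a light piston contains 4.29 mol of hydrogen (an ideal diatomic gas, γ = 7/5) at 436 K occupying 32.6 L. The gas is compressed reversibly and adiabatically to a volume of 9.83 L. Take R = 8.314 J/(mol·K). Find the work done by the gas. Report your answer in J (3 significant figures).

W ≈ -23900 J

Adiabatic: TV^(γ−1) = const with γ = 7/5.
T₂ = T₁ (V₁/V₂)^(γ−1) = 436 × (32.6/9.83)^0.4 = 436 × 1.615 = 704.3 K.
W_by = nCᵥ(T₁ − T₂) = (4.29)(20.79)(436 − 704.3) = -23923 J.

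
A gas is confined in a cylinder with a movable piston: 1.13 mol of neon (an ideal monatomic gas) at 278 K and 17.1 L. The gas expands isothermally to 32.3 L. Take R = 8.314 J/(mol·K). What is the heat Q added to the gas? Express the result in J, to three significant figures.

Q ≈ 1660 J

Isothermal ⇒ ΔU = 0, so Q = W = nRT ln(V₂/V₁).
Q = (1.13)(8.314)(278) ln(32.3/17.1) = 2612 × 0.636 = 1661 J.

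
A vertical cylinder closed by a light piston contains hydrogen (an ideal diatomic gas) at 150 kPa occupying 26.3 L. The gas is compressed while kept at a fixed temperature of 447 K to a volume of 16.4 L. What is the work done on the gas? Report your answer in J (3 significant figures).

Isothermal: W = nRT ln(V₂/V₁) = P₁V₁ ln(V₂/V₁).
P₁V₁ = (150 kPa)(26.3 L) = 3945 J.
W = 3945 × ln(16.4/26.3) = 3945 × -0.4723
W_by_gas = -1863 J; work on gas = −W_by = 1863 J.

W ≈ 1860 J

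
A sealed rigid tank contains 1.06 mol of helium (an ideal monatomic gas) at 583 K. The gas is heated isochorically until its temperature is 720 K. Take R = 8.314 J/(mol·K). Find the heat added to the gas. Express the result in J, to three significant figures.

Constant volume ⇒ W = 0, so Q = ΔU = nCᵥΔT with Cᵥ = 3R/2 = 12.47 J/(mol·K).
ΔU = (1.06)(12.47)(720 − 583) = 1811 J.

Q ≈ 1810 J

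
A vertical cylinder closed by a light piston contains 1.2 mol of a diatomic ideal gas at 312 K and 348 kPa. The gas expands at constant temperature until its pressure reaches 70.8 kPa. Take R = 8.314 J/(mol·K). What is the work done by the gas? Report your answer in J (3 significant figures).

Isothermal process: W = nRT ln(V₂/V₁) = nRT ln(P₁/P₂).
W = (1.2)(8.314)(312) × ln(348/70.8)
  = 3113 × ln(4.915) = 3113 × 1.592
W_by_gas = 4957 J.

W ≈ 4960 J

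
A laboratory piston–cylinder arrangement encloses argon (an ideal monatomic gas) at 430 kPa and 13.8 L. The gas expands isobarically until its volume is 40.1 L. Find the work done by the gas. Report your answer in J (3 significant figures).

Isobaric: W = P ΔV.
W = (430 kPa)(40.1 − 13.8 L) = (430)(26.3) = 11309 J.

W ≈ 11300 J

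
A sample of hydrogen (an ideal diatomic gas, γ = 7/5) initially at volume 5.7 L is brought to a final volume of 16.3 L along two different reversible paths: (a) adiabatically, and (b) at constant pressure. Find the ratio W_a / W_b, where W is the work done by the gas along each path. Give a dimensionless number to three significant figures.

Path (a) adiabatic: W = P₁V₁(1 − (V₁/V₂)^(γ−1))/(γ−1) → W_a/(P₁V₁) = 0.8578.
Path (b) isobaric: W = P₁(V₂ − V₁) → W_b/(P₁V₁) = 1.86.
W_a / W_b = 0.8578 / 1.86 = 0.4613.

W_a / W_b ≈ 0.461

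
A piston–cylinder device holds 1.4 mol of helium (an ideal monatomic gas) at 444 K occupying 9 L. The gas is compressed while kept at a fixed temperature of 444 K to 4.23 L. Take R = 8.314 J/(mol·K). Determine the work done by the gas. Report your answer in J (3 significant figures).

Isothermal: W = nRT ln(V₂/V₁).
W = (1.4)(8.314)(444) × ln(4.23/9)
  = 5168 × -0.755
W_by_gas = -3902 J.

W ≈ -3900 J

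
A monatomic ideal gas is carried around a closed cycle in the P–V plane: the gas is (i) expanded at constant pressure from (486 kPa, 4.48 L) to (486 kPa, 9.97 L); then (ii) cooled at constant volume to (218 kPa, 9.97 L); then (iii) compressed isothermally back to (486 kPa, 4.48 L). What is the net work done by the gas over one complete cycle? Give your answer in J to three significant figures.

W_net ≈ 929 J

Leg (i): W = PΔV = (486)(9.97 − 4.48) = 2668 J.
Leg (ii): W = 0.
Leg (iii): W = PᵢVᵢ ln(V_f/Vᵢ) = (2173) ln(4.48/9.97) = -1739 J.
W_net = 2668 − 1739 = 929.5 J.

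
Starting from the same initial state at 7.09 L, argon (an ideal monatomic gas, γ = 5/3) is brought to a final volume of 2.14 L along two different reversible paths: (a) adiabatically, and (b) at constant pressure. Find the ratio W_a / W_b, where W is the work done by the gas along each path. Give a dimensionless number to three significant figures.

W_a / W_b ≈ 2.63

Path (a) adiabatic: W = P₁V₁(1 − (V₁/V₂)^(γ−1))/(γ−1) → W_a/(P₁V₁) = -1.834.
Path (b) isobaric: W = P₁(V₂ − V₁) → W_b/(P₁V₁) = -0.6982.
W_a / W_b = -1.834 / -0.6982 = 2.626.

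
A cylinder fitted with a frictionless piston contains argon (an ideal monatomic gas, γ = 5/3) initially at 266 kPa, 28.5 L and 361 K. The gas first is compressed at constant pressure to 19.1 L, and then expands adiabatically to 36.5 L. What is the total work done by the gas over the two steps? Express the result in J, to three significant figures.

Step 1 (isobaric): W = PΔV = (266 kPa)(19.1 − 28.5 L) = -2500 J.
After step 1: P = 266 kPa, V = 19.1 L, T = 241.9 K.
Step 2 (adiabatic): W = (P₁V₁ − P₂V₂)/(γ−1) = (5081 − 3299)/0.667 = 2672 J.
W_total = -2500 + 2672 = 171.7 J.

W_total ≈ 172 J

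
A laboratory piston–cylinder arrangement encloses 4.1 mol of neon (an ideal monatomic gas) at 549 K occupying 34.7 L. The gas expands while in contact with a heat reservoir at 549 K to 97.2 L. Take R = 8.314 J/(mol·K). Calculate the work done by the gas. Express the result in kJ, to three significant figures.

Isothermal: W = nRT ln(V₂/V₁).
W = (4.1)(8.314)(549) × ln(97.2/34.7)
  = 18714 × 1.03
W_by_gas = 19276 J.

W ≈ 19.3 kJ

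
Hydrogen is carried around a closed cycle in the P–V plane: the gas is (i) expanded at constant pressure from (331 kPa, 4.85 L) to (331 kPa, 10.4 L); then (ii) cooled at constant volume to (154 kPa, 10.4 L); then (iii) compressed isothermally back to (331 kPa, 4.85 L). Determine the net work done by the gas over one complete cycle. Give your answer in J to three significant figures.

W_net ≈ 615 J

Leg (i): W = PΔV = (331)(10.4 − 4.85) = 1837 J.
Leg (ii): W = 0.
Leg (iii): W = PᵢVᵢ ln(V_f/Vᵢ) = (1602) ln(4.85/10.4) = -1222 J.
W_net = 1837 − 1222 = 615.3 J.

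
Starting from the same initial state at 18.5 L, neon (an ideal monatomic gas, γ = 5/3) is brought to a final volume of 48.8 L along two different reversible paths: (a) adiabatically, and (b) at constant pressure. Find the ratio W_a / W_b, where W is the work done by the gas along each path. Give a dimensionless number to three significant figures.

Path (a) adiabatic: W = P₁V₁(1 − (V₁/V₂)^(γ−1))/(γ−1) → W_a/(P₁V₁) = 0.7143.
Path (b) isobaric: W = P₁(V₂ − V₁) → W_b/(P₁V₁) = 1.638.
W_a / W_b = 0.7143 / 1.638 = 0.4361.

W_a / W_b ≈ 0.436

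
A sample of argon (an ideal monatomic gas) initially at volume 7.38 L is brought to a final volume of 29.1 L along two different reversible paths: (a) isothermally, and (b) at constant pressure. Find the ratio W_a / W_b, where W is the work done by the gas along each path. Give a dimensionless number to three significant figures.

Path (a) isothermal: W = P₁V₁ ln(V₂/V₁) → W_a/(P₁V₁) = 1.372.
Path (b) isobaric: W = P₁(V₂ − V₁) → W_b/(P₁V₁) = 2.943.
W_a / W_b = 1.372 / 2.943 = 0.4662.

W_a / W_b ≈ 0.466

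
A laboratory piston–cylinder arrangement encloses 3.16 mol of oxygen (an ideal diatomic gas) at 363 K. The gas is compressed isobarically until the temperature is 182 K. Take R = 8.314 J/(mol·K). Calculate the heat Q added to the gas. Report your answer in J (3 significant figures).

Isobaric: W = nRΔT = (3.16)(8.314)(-181) = -4755 J.
ΔU = nCᵥΔT with Cᵥ = 5R/2: ΔU = (3.16)(20.79)(-181) = -11888 J.
Q = ΔU + W = -11888 − 4755 = -16643 J.

Q ≈ -16600 J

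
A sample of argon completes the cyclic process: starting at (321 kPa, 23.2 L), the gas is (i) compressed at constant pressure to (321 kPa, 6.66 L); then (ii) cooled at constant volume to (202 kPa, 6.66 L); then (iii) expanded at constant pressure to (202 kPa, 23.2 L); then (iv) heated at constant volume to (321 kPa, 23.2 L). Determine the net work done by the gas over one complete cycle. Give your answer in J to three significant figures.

Constant-volume legs do no work.
W(i) = (321)(6.66 − 23.2) = -5309 J; W(iii) = (202)(23.2 − 6.66) = 3341 J.
W_net = -5309 + 3341 = -1968 J (the counter-clockwise enclosed area).

W_net ≈ -1970 J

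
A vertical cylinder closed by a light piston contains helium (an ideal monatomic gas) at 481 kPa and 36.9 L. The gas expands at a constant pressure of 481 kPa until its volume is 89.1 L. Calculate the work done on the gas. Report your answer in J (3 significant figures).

W ≈ -25100 J

Isobaric: W = P ΔV.
W = (481 kPa)(89.1 − 36.9 L) = (481)(52.2) = 25108 J.
Work on gas = −W_by = -25108 J.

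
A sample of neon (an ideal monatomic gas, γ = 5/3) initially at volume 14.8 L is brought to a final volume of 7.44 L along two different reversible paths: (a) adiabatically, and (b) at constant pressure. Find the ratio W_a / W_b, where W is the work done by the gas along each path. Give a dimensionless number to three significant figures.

Path (a) adiabatic: W = P₁V₁(1 − (V₁/V₂)^(γ−1))/(γ−1) → W_a/(P₁V₁) = -0.8726.
Path (b) isobaric: W = P₁(V₂ − V₁) → W_b/(P₁V₁) = -0.4973.
W_a / W_b = -0.8726 / -0.4973 = 1.755.

W_a / W_b ≈ 1.75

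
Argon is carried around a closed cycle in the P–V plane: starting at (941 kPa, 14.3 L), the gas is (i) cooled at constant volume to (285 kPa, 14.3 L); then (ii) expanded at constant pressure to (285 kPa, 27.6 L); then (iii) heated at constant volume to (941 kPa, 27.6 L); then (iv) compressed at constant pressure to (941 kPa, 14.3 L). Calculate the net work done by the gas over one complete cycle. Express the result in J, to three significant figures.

Constant-volume legs do no work.
W(ii) = (285)(27.6 − 14.3) = 3790 J; W(iv) = (941)(14.3 − 27.6) = -12515 J.
W_net = 3790 − 12515 = -8725 J (the counter-clockwise enclosed area).

W_net ≈ -8720 J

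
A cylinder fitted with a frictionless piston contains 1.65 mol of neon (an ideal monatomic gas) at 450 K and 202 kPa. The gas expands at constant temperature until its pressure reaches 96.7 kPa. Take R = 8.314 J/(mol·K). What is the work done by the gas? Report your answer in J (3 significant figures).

W ≈ 4550 J

Isothermal process: W = nRT ln(V₂/V₁) = nRT ln(P₁/P₂).
W = (1.65)(8.314)(450) × ln(202/96.7)
  = 6173 × ln(2.089) = 6173 × 0.7367
W_by_gas = 4547 J.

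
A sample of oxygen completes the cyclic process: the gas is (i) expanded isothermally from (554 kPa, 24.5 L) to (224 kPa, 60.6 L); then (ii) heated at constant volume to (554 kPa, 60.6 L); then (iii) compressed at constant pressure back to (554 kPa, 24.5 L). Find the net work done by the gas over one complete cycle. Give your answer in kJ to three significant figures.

Leg (i): W = PᵢVᵢ ln(V_f/Vᵢ) = (13573) ln(60.6/24.5) = 12292 J.
Leg (ii): W = 0.
Leg (iii): W = PΔV = (554)(24.5 − 60.6) = -19999 J.
W_net = 12292 − 19999 = -7707 J.

W_net ≈ -7.71 kJ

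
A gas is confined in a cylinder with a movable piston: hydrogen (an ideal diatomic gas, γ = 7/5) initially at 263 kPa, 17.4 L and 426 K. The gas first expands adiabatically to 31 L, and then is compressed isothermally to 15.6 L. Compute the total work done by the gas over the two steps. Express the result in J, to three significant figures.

Step 1 (adiabatic): W = (P₁V₁ − P₂V₂)/(γ−1) = (4576 − 3632)/0.4 = 2360 J.
After step 1: P = 117.2 kPa, V = 31 L, T = 338.1 K.
Step 2 (isothermal): W = P₁V₁ ln(V₂/V₁) = (3632) ln(15.6/31) = -2494 J.
W_total = 2360 − 2494 = -134.6 J.

W_total ≈ -135 J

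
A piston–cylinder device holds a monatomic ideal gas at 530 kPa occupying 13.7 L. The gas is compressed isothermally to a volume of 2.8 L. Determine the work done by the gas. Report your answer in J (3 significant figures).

W ≈ -11500 J

Isothermal: W = nRT ln(V₂/V₁) = P₁V₁ ln(V₂/V₁).
P₁V₁ = (530 kPa)(13.7 L) = 7261 J.
W = 7261 × ln(2.8/13.7) = 7261 × -1.588
W_by_gas = -11529 J.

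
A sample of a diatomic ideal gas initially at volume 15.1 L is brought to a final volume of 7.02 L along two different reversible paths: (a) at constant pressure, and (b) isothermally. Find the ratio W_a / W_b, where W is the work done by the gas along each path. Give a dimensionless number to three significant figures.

Path (a) isobaric: W = P₁(V₂ − V₁) → W_a/(P₁V₁) = -0.5351.
Path (b) isothermal: W = P₁V₁ ln(V₂/V₁) → W_b/(P₁V₁) = -0.7659.
W_a / W_b = -0.5351 / -0.7659 = 0.6986.

W_a / W_b ≈ 0.699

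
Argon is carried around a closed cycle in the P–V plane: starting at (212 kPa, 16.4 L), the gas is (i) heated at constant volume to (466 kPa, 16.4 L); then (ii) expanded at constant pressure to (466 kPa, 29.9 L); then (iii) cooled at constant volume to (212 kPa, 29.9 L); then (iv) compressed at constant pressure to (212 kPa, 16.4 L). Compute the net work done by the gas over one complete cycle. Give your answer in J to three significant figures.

Constant-volume legs do no work.
W(ii) = (466)(29.9 − 16.4) = 6291 J; W(iv) = (212)(16.4 − 29.9) = -2862 J.
W_net = 6291 − 2862 = 3429 J (the clockwise enclosed area).

W_net ≈ 3430 J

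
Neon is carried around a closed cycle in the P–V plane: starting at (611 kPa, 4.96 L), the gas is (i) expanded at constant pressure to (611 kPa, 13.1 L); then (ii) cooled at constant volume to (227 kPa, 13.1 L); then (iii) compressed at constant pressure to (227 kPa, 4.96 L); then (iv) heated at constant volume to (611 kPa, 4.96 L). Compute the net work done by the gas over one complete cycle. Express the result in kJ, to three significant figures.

Constant-volume legs do no work.
W(i) = (611)(13.1 − 4.96) = 4974 J; W(iii) = (227)(4.96 − 13.1) = -1848 J.
W_net = 4974 − 1848 = 3126 J (the clockwise enclosed area).

W_net ≈ 3.13 kJ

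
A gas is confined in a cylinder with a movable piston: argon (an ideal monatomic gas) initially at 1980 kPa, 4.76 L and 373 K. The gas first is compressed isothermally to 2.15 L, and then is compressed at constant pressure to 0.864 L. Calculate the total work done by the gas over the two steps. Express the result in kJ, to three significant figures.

W_total ≈ -13.1 kJ

Step 1 (isothermal): W = P₁V₁ ln(V₂/V₁) = (9425) ln(2.15/4.76) = -7491 J.
After step 1: P = 4384 kPa, V = 2.15 L, T = 373 K.
Step 2 (isobaric): W = PΔV = (4384 kPa)(0.864 − 2.15 L) = -5637 J.
W_total = -7491 − 5637 = -13128 J.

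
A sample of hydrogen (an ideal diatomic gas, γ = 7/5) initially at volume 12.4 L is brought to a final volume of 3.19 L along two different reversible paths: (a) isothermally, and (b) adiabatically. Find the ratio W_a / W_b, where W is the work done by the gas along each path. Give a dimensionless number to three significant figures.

W_a / W_b ≈ 0.753

Path (a) isothermal: W = P₁V₁ ln(V₂/V₁) → W_a/(P₁V₁) = -1.358.
Path (b) adiabatic: W = P₁V₁(1 − (V₁/V₂)^(γ−1))/(γ−1) → W_b/(P₁V₁) = -1.803.
W_a / W_b = -1.358 / -1.803 = 0.7529.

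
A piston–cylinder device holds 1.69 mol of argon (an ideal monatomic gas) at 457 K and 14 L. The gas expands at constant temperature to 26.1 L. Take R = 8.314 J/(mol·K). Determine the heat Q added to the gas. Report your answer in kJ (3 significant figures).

Isothermal ⇒ ΔU = 0, so Q = W = nRT ln(V₂/V₁).
Q = (1.69)(8.314)(457) ln(26.1/14) = 6421 × 0.6229 = 4000 J.

Q ≈ 4.00 kJ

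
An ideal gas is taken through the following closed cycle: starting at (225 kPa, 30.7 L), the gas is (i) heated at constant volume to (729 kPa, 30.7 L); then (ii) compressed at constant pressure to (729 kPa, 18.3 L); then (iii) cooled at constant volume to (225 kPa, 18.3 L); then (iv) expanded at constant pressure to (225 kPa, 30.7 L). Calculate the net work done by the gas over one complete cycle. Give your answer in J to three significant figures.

W_net ≈ -6250 J

Constant-volume legs do no work.
W(ii) = (729)(18.3 − 30.7) = -9040 J; W(iv) = (225)(30.7 − 18.3) = 2790 J.
W_net = -9040 + 2790 = -6250 J (the counter-clockwise enclosed area).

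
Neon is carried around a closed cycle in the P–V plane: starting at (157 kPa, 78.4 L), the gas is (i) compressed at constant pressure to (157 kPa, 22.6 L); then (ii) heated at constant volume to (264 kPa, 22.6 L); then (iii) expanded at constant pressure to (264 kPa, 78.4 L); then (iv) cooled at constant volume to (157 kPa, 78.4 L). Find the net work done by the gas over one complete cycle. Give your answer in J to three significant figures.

Constant-volume legs do no work.
W(i) = (157)(22.6 − 78.4) = -8761 J; W(iii) = (264)(78.4 − 22.6) = 14731 J.
W_net = -8761 + 14731 = 5971 J (the clockwise enclosed area).

W_net ≈ 5970 J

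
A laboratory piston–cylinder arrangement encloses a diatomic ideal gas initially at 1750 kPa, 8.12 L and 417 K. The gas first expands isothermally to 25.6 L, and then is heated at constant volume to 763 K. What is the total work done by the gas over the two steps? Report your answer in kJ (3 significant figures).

W_total ≈ 16.3 kJ

Step 1 (isothermal): W = P₁V₁ ln(V₂/V₁) = (14210) ln(25.6/8.12) = 16317 J.
Step 2 (isochoric): W = 0 (constant volume).
W_total = 16317 + 0 = 16317 J.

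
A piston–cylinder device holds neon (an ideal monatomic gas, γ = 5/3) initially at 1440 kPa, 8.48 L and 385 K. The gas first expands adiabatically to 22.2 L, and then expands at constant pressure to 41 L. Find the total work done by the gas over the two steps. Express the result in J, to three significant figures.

W_total ≈ 14100 J

Step 1 (adiabatic): W = (P₁V₁ − P₂V₂)/(γ−1) = (12211 − 6429)/0.667 = 8674 J.
After step 1: P = 289.6 kPa, V = 22.2 L, T = 202.7 K.
Step 2 (isobaric): W = PΔV = (289.6 kPa)(41 − 22.2 L) = 5444 J.
W_total = 8674 + 5444 = 14118 J.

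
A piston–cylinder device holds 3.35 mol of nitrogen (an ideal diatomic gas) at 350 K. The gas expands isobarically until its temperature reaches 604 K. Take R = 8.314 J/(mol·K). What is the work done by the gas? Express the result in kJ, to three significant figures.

Isobaric: W = P ΔV = nR ΔT.
W = (3.35)(8.314)(604 − 350) = 7074 J.

W ≈ 7.07 kJ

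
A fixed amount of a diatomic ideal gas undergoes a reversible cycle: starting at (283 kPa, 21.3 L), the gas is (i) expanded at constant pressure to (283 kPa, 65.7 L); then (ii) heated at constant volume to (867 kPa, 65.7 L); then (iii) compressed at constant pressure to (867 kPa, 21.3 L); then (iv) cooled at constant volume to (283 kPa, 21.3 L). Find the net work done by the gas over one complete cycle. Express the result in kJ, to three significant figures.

W_net ≈ -25.9 kJ

Constant-volume legs do no work.
W(i) = (283)(65.7 − 21.3) = 12565 J; W(iii) = (867)(21.3 − 65.7) = -38495 J.
W_net = 12565 − 38495 = -25930 J (the counter-clockwise enclosed area).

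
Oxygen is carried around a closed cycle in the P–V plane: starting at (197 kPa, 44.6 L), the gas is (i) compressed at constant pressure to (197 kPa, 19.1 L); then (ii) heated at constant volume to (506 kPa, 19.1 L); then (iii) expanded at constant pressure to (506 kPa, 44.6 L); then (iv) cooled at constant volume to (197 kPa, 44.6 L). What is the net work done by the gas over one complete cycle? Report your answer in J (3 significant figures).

Constant-volume legs do no work.
W(i) = (197)(19.1 − 44.6) = -5024 J; W(iii) = (506)(44.6 − 19.1) = 12903 J.
W_net = -5024 + 12903 = 7880 J (the clockwise enclosed area).

W_net ≈ 7880 J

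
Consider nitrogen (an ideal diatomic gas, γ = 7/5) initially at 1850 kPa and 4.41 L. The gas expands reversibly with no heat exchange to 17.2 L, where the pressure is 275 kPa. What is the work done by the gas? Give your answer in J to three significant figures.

Adiabatic: W = (P₁V₁ − P₂V₂)/(γ − 1) with γ = 7/5.
P₁V₁ = 8158 J, P₂V₂ = 4730 J.
W = (8158 − 4730) / 0.4 = 8571 J.

W ≈ 8570 J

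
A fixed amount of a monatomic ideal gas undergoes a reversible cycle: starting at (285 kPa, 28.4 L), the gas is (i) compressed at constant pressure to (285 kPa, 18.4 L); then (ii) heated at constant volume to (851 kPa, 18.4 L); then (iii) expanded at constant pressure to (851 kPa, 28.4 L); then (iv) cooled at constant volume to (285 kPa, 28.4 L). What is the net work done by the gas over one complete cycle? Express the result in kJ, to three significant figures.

W_net ≈ 5.66 kJ

Constant-volume legs do no work.
W(i) = (285)(18.4 − 28.4) = -2850 J; W(iii) = (851)(28.4 − 18.4) = 8510 J.
W_net = -2850 + 8510 = 5660 J (the clockwise enclosed area).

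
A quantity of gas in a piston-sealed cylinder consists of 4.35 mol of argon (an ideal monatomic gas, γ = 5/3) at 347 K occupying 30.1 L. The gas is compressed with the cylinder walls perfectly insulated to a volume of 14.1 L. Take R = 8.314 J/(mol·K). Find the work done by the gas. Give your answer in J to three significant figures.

Adiabatic: TV^(γ−1) = const with γ = 5/3.
T₂ = T₁ (V₁/V₂)^(γ−1) = 347 × (30.1/14.1)^0.667 = 347 × 1.658 = 575.3 K.
W_by = nCᵥ(T₁ − T₂) = (4.35)(12.47)(347 − 575.3) = -12385 J.

W ≈ -12400 J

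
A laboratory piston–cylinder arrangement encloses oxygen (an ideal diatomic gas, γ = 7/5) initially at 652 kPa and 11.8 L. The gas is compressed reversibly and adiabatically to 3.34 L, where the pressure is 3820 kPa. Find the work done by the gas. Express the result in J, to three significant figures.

Adiabatic: W = (P₁V₁ − P₂V₂)/(γ − 1) with γ = 7/5.
P₁V₁ = 7694 J, P₂V₂ = 12759 J.
W = (7694 − 12759) / 0.4 = -12663 J.

W ≈ -12700 J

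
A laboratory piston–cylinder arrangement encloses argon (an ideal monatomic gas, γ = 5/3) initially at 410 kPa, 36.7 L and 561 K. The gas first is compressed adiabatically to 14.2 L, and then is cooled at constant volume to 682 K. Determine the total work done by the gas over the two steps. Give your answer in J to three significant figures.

Step 1 (adiabatic): W = (P₁V₁ − P₂V₂)/(γ−1) = (15047 − 28338)/0.667 = -19936 J.
Step 2 (isochoric): W = 0 (constant volume).
W_total = -19936 + 0 = -19936 J.

W_total ≈ -19900 J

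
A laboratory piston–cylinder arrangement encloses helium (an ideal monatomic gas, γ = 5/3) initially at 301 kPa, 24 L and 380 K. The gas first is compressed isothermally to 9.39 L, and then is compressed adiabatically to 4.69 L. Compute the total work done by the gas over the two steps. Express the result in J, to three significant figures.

Step 1 (isothermal): W = P₁V₁ ln(V₂/V₁) = (7224) ln(9.39/24) = -6779 J.
After step 1: P = 769.3 kPa, V = 9.39 L, T = 380 K.
Step 2 (adiabatic): W = (P₁V₁ − P₂V₂)/(γ−1) = (7224 − 11476)/0.667 = -6377 J.
W_total = -6779 − 6377 = -13156 J.

W_total ≈ -13200 J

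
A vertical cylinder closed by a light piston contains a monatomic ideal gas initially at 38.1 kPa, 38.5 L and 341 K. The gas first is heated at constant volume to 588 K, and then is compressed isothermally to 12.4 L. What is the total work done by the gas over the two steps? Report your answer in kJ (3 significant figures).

Step 1 (isochoric): W = 0 (constant volume).
After step 1: P = 65.7 kPa (V unchanged).
Step 2 (isothermal): W = P₁V₁ ln(V₂/V₁) = (2529) ln(12.4/38.5) = -2866 J.
W_total = 0 − 2866 = -2866 J.

W_total ≈ -2.87 kJ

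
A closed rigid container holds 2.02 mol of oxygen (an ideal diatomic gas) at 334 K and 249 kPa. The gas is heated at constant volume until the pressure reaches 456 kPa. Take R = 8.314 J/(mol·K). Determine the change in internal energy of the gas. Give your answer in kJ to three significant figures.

ΔU ≈ 11.7 kJ

Constant volume ⇒ W = 0, so Q = ΔU = nCᵥΔT with Cᵥ = 5R/2 = 20.79 J/(mol·K).
At constant V, T₂/T₁ = P₂/P₁ ⇒ ΔT = T₁(P₂/P₁ − 1) = 334·(456/249 − 1) = 277.7 K.
ΔU = (2.02)(20.79)(277.7) = 11658 J.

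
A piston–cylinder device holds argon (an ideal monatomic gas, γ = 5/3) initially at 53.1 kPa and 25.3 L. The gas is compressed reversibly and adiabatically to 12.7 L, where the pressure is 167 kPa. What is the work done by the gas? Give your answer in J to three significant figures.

Adiabatic: W = (P₁V₁ − P₂V₂)/(γ − 1) with γ = 5/3.
P₁V₁ = 1343 J, P₂V₂ = 2121 J.
W = (1343 − 2121) / 0.6667 = -1166 J.

W ≈ -1170 J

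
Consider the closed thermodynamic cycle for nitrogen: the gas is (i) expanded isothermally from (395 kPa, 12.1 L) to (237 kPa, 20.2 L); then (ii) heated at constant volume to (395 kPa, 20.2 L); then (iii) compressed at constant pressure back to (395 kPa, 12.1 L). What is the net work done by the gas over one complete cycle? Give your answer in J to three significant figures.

W_net ≈ -750 J

Leg (i): W = PᵢVᵢ ln(V_f/Vᵢ) = (4780) ln(20.2/12.1) = 2449 J.
Leg (ii): W = 0.
Leg (iii): W = PΔV = (395)(12.1 − 20.2) = -3200 J.
W_net = 2449 − 3200 = -750.1 J.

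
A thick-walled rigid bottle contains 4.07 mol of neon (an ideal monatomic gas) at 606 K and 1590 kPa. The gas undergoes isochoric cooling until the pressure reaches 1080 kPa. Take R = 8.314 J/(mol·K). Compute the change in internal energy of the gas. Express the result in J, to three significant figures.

ΔU ≈ -9870 J

Constant volume ⇒ W = 0, so Q = ΔU = nCᵥΔT with Cᵥ = 3R/2 = 12.47 J/(mol·K).
At constant V, T₂/T₁ = P₂/P₁ ⇒ ΔT = T₁(P₂/P₁ − 1) = 606·(1080/1590 − 1) = -194.4 K.
ΔU = (4.07)(12.47)(-194.4) = -9866 J.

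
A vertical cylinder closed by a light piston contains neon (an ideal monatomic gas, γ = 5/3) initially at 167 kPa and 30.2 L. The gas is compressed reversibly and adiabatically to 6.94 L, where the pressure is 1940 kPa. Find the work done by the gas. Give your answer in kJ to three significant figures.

W ≈ -12.6 kJ

Adiabatic: W = (P₁V₁ − P₂V₂)/(γ − 1) with γ = 5/3.
P₁V₁ = 5043 J, P₂V₂ = 13464 J.
W = (5043 − 13464) / 0.6667 = -12630 J.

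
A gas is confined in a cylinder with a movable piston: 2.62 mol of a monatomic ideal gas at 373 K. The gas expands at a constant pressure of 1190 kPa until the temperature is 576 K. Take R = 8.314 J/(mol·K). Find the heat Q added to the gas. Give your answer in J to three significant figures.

Isobaric: W = nRΔT = (2.62)(8.314)(203) = 4422 J.
ΔU = nCᵥΔT with Cᵥ = 3R/2: ΔU = (2.62)(12.47)(203) = 6633 J.
Q = ΔU + W = 6633 + 4422 = 11055 J.

Q ≈ 11100 J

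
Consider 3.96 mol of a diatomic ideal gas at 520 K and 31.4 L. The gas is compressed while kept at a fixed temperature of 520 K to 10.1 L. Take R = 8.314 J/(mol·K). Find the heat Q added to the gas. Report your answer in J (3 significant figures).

Q ≈ -19400 J

Isothermal ⇒ ΔU = 0, so Q = W = nRT ln(V₂/V₁).
Q = (3.96)(8.314)(520) ln(10.1/31.4) = 17120 × -1.134 = -19419 J.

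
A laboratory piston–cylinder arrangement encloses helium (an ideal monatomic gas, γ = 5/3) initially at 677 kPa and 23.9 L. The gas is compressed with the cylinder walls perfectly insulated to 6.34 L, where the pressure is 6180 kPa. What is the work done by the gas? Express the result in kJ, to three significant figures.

Adiabatic: W = (P₁V₁ − P₂V₂)/(γ − 1) with γ = 5/3.
P₁V₁ = 16180 J, P₂V₂ = 39181 J.
W = (16180 − 39181) / 0.6667 = -34501 J.

W ≈ -34.5 kJ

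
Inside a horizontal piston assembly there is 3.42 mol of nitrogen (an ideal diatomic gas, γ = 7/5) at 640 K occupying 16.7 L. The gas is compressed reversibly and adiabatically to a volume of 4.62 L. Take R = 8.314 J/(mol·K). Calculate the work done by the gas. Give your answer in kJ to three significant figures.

Adiabatic: TV^(γ−1) = const with γ = 7/5.
T₂ = T₁ (V₁/V₂)^(γ−1) = 640 × (16.7/4.62)^0.4 = 640 × 1.672 = 1070 K.
W_by = nCᵥ(T₁ − T₂) = (3.42)(20.79)(640 − 1070) = -30571 J.

W ≈ -30.6 kJ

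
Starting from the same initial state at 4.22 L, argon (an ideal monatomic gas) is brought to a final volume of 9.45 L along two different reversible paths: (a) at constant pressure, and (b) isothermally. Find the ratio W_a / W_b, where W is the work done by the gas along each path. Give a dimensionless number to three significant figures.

Path (a) isobaric: W = P₁(V₂ − V₁) → W_a/(P₁V₁) = 1.239.
Path (b) isothermal: W = P₁V₁ ln(V₂/V₁) → W_b/(P₁V₁) = 0.8062.
W_a / W_b = 1.239 / 0.8062 = 1.537.

W_a / W_b ≈ 1.54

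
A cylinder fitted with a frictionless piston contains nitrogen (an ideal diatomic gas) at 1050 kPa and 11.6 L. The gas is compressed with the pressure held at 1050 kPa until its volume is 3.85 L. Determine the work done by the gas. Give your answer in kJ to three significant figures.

Isobaric: W = P ΔV.
W = (1050 kPa)(3.85 − 11.6 L) = (1050)(-7.75) = -8138 J.

W ≈ -8.14 kJ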